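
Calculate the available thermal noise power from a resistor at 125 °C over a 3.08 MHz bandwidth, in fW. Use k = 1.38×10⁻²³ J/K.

T = 125 °C + 273.15 = 398.15 K
P_n = kTB = 1.38×10⁻²³ × 398.15 × 3.08×10⁶ = 1.69×10⁻¹⁴ W = 16.9 fW

16.9 fW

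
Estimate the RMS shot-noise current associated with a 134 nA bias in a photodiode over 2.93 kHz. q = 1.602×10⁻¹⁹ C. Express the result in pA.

I_n = √(2qI·B)
2qI·B = 2 × 1.602×10⁻¹⁹ × 1.34×10⁻⁷ × 2.93×10³ = 1.26×10⁻²² A²
I_n = √(1.26×10⁻²²) = 1.12×10⁻¹¹ A = 11.2 pA

11.2 pA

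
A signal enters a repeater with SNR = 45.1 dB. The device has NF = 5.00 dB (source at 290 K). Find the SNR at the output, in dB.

40.10 dB

By definition F = SNR_in/SNR_out, so in dB: SNR_out = SNR_in − NF
SNR_out = 45.1 − 5.00 = 40.10 dB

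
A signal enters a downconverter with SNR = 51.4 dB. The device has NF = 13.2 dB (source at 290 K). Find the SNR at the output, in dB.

By definition F = SNR_in/SNR_out, so in dB: SNR_out = SNR_in − NF
SNR_out = 51.4 − 13.2 = 38.2 dB

38.2 dB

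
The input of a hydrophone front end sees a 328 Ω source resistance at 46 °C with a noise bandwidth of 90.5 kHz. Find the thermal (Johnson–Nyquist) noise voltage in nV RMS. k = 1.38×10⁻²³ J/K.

723 nV

T = 46 °C + 273.15 = 319.15 K
V_n = √(4kTRB)
4kTRB = 4 × 1.38×10⁻²³ × 319.15 × 3.28×10² × 9.05×10⁴ = 5.23×10⁻¹³ V²
V_n = √(5.23×10⁻¹³) = 7.23×10⁻⁷ V = 723 nV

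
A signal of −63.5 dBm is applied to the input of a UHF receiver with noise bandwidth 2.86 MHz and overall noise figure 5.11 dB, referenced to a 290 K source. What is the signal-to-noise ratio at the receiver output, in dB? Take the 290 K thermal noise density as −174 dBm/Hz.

Noise floor: N = −174 + 10 log₁₀(B) + NF
10 log₁₀(2.86×10⁶) = 64.56 dB
N = −174 + 64.56 + 5.11 = −104.33 dBm
SNR = P_sig − N = −63.5 − (−104.33) = 40.83 dB → 40.8 dB

40.8 dB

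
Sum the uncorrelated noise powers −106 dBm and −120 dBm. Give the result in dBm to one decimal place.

Convert to linear, add, convert back:
P₁ = 2.51×10⁻¹⁴ W, P₂ = 1.00×10⁻¹⁵ W
P_tot = 2.61×10⁻¹⁴ W → 10 log₁₀(P_tot / 10⁻³) = −105.8 dBm

−105.8 dBm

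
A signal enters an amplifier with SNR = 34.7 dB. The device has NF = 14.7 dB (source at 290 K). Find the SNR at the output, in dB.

By definition F = SNR_in/SNR_out, so in dB: SNR_out = SNR_in − NF
SNR_out = 34.7 − 14.7 = 20.0 dB

20.0 dB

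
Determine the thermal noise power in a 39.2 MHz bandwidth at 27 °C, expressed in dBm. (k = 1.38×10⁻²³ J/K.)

−97.9 dBm

T = 27 °C + 273.15 = 300.15 K
P_n = kTB = 1.38×10⁻²³ × 300.15 × 3.92×10⁷ = 1.62×10⁻¹³ W
In dBm: 10 log₁₀(1.62×10⁻¹³ / 10⁻³) = −97.9 dBm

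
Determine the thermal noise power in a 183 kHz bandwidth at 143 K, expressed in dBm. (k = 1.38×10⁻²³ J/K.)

P_n = kTB = 1.38×10⁻²³ × 143 × 1.83×10⁵ = 3.61×10⁻¹⁶ W
In dBm: 10 log₁₀(3.61×10⁻¹⁶ / 10⁻³) = −124.4 dBm

−124.4 dBm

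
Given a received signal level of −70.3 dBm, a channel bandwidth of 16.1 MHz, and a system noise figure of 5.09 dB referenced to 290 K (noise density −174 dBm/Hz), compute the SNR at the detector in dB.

Noise floor: N = −174 + 10 log₁₀(B) + NF
10 log₁₀(1.61×10⁷) = 72.07 dB
N = −174 + 72.07 + 5.09 = −96.84 dBm
SNR = P_sig − N = −70.3 − (−96.84) = 26.54 dB → 26.5 dB

26.5 dB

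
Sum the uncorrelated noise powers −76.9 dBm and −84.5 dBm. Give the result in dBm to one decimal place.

−76.2 dBm

Convert to linear, add, convert back:
P₁ = 2.04×10⁻¹¹ W, P₂ = 3.55×10⁻¹² W
P_tot = 2.40×10⁻¹¹ W → 10 log₁₀(P_tot / 10⁻³) = −76.2 dBm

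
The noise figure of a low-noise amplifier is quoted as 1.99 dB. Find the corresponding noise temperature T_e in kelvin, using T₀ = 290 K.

169 K

F = 10^(1.99/10) = 1.58125
T_e = (F − 1)·T₀ = (1.58125 − 1) × 290 = 169 K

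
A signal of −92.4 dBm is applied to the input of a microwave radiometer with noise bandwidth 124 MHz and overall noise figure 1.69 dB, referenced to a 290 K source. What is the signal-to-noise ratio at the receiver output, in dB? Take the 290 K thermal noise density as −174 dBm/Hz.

−1.0 dB

Noise floor: N = −174 + 10 log₁₀(B) + NF
10 log₁₀(1.24×10⁸) = 80.93 dB
N = −174 + 80.93 + 1.69 = −91.38 dBm
SNR = P_sig − N = −92.4 − (−91.38) = −1.02 dB → −1.0 dB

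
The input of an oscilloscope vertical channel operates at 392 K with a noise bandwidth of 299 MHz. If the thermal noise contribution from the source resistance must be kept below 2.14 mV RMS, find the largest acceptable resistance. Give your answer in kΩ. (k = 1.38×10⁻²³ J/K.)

Johnson–Nyquist: V_n = √(4kTRB) ⇒ R = V_n² / (4kTB)
4kTB = 4 × 1.38×10⁻²³ × 392 × 2.99×10⁸ = 6.47×10⁻¹²
R = (2.14×10⁻³)² / 6.47×10⁻¹² = 7.08×10⁵ Ω = 708 kΩ

708 kΩ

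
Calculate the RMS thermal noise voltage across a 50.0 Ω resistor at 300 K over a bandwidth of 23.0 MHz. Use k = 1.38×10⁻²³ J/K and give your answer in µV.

V_n = √(4kTRB)
4kTRB = 4 × 1.38×10⁻²³ × 300 × 5.00×10¹ × 2.30×10⁷ = 1.90×10⁻¹¹ V²
V_n = √(1.90×10⁻¹¹) = 4.36×10⁻⁶ V = 4.36 µV

4.36 µV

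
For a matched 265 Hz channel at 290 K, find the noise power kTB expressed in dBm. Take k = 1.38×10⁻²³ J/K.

−149.7 dBm

P_n = kTB = 1.38×10⁻²³ × 290 × 2.65×10² = 1.06×10⁻¹⁸ W
In dBm: 10 log₁₀(1.06×10⁻¹⁸ / 10⁻³) = −149.7 dBm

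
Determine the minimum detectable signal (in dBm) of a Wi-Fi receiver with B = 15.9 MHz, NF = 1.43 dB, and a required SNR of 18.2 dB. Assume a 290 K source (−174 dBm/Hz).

−82.4 dBm

Sensitivity = −174 + 10 log₁₀(B) + NF + SNR_min
= −174 + 72.01 + 1.43 + 18.2
= −82.36 dBm → −82.4 dBm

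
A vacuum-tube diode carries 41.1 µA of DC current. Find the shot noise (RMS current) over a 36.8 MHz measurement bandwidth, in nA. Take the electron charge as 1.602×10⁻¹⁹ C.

22.0 nA

I_n = √(2qI·B)
2qI·B = 2 × 1.602×10⁻¹⁹ × 4.11×10⁻⁵ × 3.68×10⁷ = 4.85×10⁻¹⁶ A²
I_n = √(4.85×10⁻¹⁶) = 2.20×10⁻⁸ A = 22.0 nA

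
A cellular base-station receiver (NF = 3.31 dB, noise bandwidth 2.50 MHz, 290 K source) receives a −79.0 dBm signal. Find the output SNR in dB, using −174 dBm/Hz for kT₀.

27.7 dB

Noise floor: N = −174 + 10 log₁₀(B) + NF
10 log₁₀(2.50×10⁶) = 63.98 dB
N = −174 + 63.98 + 3.31 = −106.71 dBm
SNR = P_sig − N = −79.0 − (−106.71) = 27.71 dB → 27.7 dB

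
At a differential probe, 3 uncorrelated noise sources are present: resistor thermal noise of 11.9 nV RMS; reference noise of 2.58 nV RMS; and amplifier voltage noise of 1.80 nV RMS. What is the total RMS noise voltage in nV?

Uncorrelated sources add in power (mean-square): V_tot = √(ΣV_i²)
V_tot = √[(1.19×10⁻⁸)² + (2.58×10⁻⁹)² + (1.80×10⁻⁹)²] = 1.23×10⁻⁸ V = 12.3 nV

12.3 nV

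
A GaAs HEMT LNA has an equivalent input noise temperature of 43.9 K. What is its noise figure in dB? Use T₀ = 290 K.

F = 1 + T_e/T₀ = 1 + 43.9/290 = 1.15138
NF = 10 log₁₀(1.15138) = 0.612 dB

0.612 dB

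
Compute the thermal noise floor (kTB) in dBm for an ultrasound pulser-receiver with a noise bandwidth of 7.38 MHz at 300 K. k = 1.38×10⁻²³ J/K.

−105.1 dBm

P_n = kTB = 1.38×10⁻²³ × 300 × 7.38×10⁶ = 3.06×10⁻¹⁴ W
In dBm: 10 log₁₀(3.06×10⁻¹⁴ / 10⁻³) = −105.1 dBm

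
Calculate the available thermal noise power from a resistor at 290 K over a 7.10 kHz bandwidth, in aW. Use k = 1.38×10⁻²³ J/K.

28.4 aW

P_n = kTB = 1.38×10⁻²³ × 290 × 7.10×10³ = 2.84×10⁻¹⁷ W = 28.4 aW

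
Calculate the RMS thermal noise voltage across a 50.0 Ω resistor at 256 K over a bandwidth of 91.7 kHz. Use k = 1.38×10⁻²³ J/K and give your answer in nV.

255 nV

V_n = √(4kTRB)
4kTRB = 4 × 1.38×10⁻²³ × 256 × 5.00×10¹ × 9.17×10⁴ = 6.48×10⁻¹⁴ V²
V_n = √(6.48×10⁻¹⁴) = 2.55×10⁻⁷ V = 255 nV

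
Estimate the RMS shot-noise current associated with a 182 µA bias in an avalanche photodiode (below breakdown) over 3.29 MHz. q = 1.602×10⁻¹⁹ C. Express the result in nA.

I_n = √(2qI·B)
2qI·B = 2 × 1.602×10⁻¹⁹ × 1.82×10⁻⁴ × 3.29×10⁶ = 1.92×10⁻¹⁶ A²
I_n = √(1.92×10⁻¹⁶) = 1.39×10⁻⁸ A = 13.9 nA

13.9 nA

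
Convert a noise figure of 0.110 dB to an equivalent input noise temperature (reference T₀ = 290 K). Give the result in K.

F = 10^(0.110/10) = 1.02565
T_e = (F − 1)·T₀ = (1.02565 − 1) × 290 = 7.44 K

7.44 K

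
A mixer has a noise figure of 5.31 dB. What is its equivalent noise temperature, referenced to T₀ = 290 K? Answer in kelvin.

F = 10^(5.31/10) = 3.39625
T_e = (F − 1)·T₀ = (3.39625 − 1) × 290 = 695 K

695 K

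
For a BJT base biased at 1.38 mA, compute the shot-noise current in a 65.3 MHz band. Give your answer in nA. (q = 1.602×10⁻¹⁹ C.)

I_n = √(2qI·B)
2qI·B = 2 × 1.602×10⁻¹⁹ × 1.38×10⁻³ × 6.53×10⁷ = 2.89×10⁻¹⁴ A²
I_n = √(2.89×10⁻¹⁴) = 1.70×10⁻⁷ A = 170 nA

170 nA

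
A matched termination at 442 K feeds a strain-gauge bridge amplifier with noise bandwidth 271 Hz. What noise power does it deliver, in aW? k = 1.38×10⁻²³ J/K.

P_n = kTB = 1.38×10⁻²³ × 442 × 2.71×10² = 1.65×10⁻¹⁸ W = 1.65 aW

1.65 aW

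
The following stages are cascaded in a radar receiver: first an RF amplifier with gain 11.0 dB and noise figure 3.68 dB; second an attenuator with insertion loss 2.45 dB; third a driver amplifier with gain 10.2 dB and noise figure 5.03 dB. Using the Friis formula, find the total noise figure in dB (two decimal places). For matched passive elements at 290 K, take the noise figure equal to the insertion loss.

4.31 dB

Convert to linear (a loss of L dB is a gain of −L dB): F_i = 10^(NF_i/10), G_i = 10^(G_i,dB/10)
  Stage 1: F_1 = 10^(3.68/10) = 2.333, G_1 = 10^(11.0/10) = 12.59
  Stage 2: F_2 = 10^(2.45/10) = 1.758, G_2 = 10^(−2.45/10) = 0.5689
  Stage 3: F_3 = 10^(5.03/10) = 3.184, G_3 = 10^(10.2/10) = 10.47
Friis cascade:
  F = 2.333 + (1.758 − 1)/12.59 + (3.184 − 1)/7.161 = 2.699
NF = 10 log₁₀(2.699) = 4.31 dB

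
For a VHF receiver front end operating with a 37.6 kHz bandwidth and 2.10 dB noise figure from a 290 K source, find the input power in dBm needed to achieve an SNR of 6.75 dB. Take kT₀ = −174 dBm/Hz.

−119.4 dBm

Sensitivity = −174 + 10 log₁₀(B) + NF + SNR_min
= −174 + 45.75 + 2.10 + 6.75
= −119.40 dBm → −119.4 dBm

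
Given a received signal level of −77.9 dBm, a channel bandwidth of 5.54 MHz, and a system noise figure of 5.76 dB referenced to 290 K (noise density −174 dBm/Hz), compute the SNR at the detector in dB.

Noise floor: N = −174 + 10 log₁₀(B) + NF
10 log₁₀(5.54×10⁶) = 67.44 dB
N = −174 + 67.44 + 5.76 = −100.80 dBm
SNR = P_sig − N = −77.9 − (−100.80) = 22.90 dB → 22.9 dB

22.9 dB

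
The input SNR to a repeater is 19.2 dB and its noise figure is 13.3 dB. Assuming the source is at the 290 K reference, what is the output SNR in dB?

5.9 dB

By definition F = SNR_in/SNR_out, so in dB: SNR_out = SNR_in − NF
SNR_out = 19.2 − 13.3 = 5.9 dB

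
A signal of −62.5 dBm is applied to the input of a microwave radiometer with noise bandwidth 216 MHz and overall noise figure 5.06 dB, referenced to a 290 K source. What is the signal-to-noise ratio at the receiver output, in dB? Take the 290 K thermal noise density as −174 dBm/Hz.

Noise floor: N = −174 + 10 log₁₀(B) + NF
10 log₁₀(2.16×10⁸) = 83.34 dB
N = −174 + 83.34 + 5.06 = −85.60 dBm
SNR = P_sig − N = −62.5 − (−85.60) = 23.10 dB → 23.1 dB

23.1 dB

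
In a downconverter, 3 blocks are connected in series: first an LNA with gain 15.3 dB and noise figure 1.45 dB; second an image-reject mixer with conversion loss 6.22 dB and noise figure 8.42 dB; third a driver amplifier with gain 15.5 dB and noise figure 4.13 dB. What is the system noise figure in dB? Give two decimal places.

Convert to linear (a loss of L dB is a gain of −L dB): F_i = 10^(NF_i/10), G_i = 10^(G_i,dB/10)
  Stage 1: F_1 = 10^(1.45/10) = 1.396, G_1 = 10^(15.3/10) = 33.88
  Stage 2: F_2 = 10^(8.42/10) = 6.950, G_2 = 10^(−6.22/10) = 0.2388
  Stage 3: F_3 = 10^(4.13/10) = 2.588, G_3 = 10^(15.5/10) = 35.48
Friis cascade:
  F = 1.396 + (6.950 − 1)/33.88 + (2.588 − 1)/8.091 = 1.768
NF = 10 log₁₀(1.768) = 2.48 dB

2.48 dB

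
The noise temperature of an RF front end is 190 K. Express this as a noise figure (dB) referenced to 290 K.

F = 1 + T_e/T₀ = 1 + 190/290 = 1.65517
NF = 10 log₁₀(1.65517) = 2.19 dB

2.19 dB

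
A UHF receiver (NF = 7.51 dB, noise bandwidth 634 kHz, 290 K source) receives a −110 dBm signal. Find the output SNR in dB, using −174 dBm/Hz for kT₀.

Noise floor: N = −174 + 10 log₁₀(B) + NF
10 log₁₀(6.34×10⁵) = 58.02 dB
N = −174 + 58.02 + 7.51 = −108.47 dBm
SNR = P_sig − N = −110 − (−108.47) = −1.53 dB → −1.5 dB

−1.5 dB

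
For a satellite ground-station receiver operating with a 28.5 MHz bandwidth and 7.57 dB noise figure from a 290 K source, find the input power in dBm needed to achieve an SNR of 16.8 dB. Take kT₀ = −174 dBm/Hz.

−75.1 dBm

Sensitivity = −174 + 10 log₁₀(B) + NF + SNR_min
= −174 + 74.55 + 7.57 + 16.8
= −75.08 dBm → −75.1 dBm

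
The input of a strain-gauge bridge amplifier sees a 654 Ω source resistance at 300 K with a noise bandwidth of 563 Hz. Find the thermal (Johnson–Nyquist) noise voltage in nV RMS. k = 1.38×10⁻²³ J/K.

V_n = √(4kTRB)
4kTRB = 4 × 1.38×10⁻²³ × 300 × 6.54×10² × 5.63×10² = 6.10×10⁻¹⁵ V²
V_n = √(6.10×10⁻¹⁵) = 7.81×10⁻⁸ V = 78.1 nV

78.1 nV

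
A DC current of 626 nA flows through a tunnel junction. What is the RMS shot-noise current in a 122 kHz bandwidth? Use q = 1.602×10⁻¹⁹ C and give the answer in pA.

I_n = √(2qI·B)
2qI·B = 2 × 1.602×10⁻¹⁹ × 6.26×10⁻⁷ × 1.22×10⁵ = 2.45×10⁻²⁰ A²
I_n = √(2.45×10⁻²⁰) = 1.56×10⁻¹⁰ A = 156 pA

156 pA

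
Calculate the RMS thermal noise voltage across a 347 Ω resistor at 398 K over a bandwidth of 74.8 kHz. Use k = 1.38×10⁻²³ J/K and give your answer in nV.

V_n = √(4kTRB)
4kTRB = 4 × 1.38×10⁻²³ × 398 × 3.47×10² × 7.48×10⁴ = 5.70×10⁻¹³ V²
V_n = √(5.70×10⁻¹³) = 7.55×10⁻⁷ V = 755 nV

755 nV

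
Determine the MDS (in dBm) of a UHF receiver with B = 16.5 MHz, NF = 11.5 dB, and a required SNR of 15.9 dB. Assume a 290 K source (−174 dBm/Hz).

Sensitivity = −174 + 10 log₁₀(B) + NF + SNR_min
= −174 + 72.17 + 11.5 + 15.9
= −74.43 dBm → −74.4 dBm

−74.4 dBm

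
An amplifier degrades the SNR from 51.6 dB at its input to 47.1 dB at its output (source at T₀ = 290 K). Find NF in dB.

NF (dB) = SNR_in(dB) − SNR_out(dB) when the source is at T₀
NF = 51.6 − 47.1 = 4.5 dB

4.5 dB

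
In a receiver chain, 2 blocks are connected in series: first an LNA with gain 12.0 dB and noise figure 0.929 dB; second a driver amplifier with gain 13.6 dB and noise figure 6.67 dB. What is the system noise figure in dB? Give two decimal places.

1.67 dB

Convert to linear (a loss of L dB is a gain of −L dB): F_i = 10^(NF_i/10), G_i = 10^(G_i,dB/10)
  Stage 1: F_1 = 10^(0.929/10) = 1.239, G_1 = 10^(12.0/10) = 15.85
  Stage 2: F_2 = 10^(6.67/10) = 4.645, G_2 = 10^(13.6/10) = 22.91
Friis cascade:
  F = 1.239 + (4.645 − 1)/15.85 = 1.469
NF = 10 log₁₀(1.469) = 1.67 dB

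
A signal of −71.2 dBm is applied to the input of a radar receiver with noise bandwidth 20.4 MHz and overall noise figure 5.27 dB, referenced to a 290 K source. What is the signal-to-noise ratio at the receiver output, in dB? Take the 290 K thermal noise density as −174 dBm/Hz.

Noise floor: N = −174 + 10 log₁₀(B) + NF
10 log₁₀(2.04×10⁷) = 73.1 dB
N = −174 + 73.1 + 5.27 = −95.63 dBm
SNR = P_sig − N = −71.2 − (−95.63) = 24.43 dB → 24.4 dB

24.4 dB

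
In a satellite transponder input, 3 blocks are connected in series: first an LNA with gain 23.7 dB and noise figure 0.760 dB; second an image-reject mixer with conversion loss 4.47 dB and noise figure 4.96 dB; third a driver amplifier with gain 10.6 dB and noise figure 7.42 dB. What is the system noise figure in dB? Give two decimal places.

0.98 dB

Convert to linear (a loss of L dB is a gain of −L dB): F_i = 10^(NF_i/10), G_i = 10^(G_i,dB/10)
  Stage 1: F_1 = 10^(0.760/10) = 1.191, G_1 = 10^(23.7/10) = 234.4
  Stage 2: F_2 = 10^(4.96/10) = 3.133, G_2 = 10^(−4.47/10) = 0.3573
  Stage 3: F_3 = 10^(7.42/10) = 5.521, G_3 = 10^(10.6/10) = 11.48
Friis cascade:
  F = 1.191 + (3.133 − 1)/234.4 + (5.521 − 1)/83.75 = 1.254
NF = 10 log₁₀(1.254) = 0.98 dB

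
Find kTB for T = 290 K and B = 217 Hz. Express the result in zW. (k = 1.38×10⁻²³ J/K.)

868 zW

P_n = kTB = 1.38×10⁻²³ × 290 × 2.17×10² = 8.68×10⁻¹⁹ W = 868 zW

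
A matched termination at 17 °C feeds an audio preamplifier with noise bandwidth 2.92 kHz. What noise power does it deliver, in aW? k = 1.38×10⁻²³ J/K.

T = 17 °C + 273.15 = 290.15 K
P_n = kTB = 1.38×10⁻²³ × 290.15 × 2.92×10³ = 1.17×10⁻¹⁷ W = 11.7 aW

11.7 aW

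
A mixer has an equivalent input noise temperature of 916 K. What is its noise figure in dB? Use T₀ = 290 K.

6.19 dB

F = 1 + T_e/T₀ = 1 + 916/290 = 4.15862
NF = 10 log₁₀(4.15862) = 6.19 dB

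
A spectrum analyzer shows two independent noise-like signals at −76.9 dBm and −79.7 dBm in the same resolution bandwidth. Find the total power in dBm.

Convert to linear, add, convert back:
P₁ = 2.04×10⁻¹¹ W, P₂ = 1.07×10⁻¹¹ W
P_tot = 3.11×10⁻¹¹ W → 10 log₁₀(P_tot / 10⁻³) = −75.1 dBm

−75.1 dBm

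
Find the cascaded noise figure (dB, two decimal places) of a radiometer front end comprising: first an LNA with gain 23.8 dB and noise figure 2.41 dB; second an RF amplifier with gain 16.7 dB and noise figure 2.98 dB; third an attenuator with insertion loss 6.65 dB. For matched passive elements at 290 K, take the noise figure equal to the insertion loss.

2.42 dB

Convert to linear (a loss of L dB is a gain of −L dB): F_i = 10^(NF_i/10), G_i = 10^(G_i,dB/10)
  Stage 1: F_1 = 10^(2.41/10) = 1.742, G_1 = 10^(23.8/10) = 239.9
  Stage 2: F_2 = 10^(2.98/10) = 1.986, G_2 = 10^(16.7/10) = 46.77
  Stage 3: F_3 = 10^(6.65/10) = 4.624, G_3 = 10^(−6.65/10) = 0.2163
Friis cascade:
  F = 1.742 + (1.986 − 1)/239.9 + (4.624 − 1)/1.122×10⁴ = 1.746
NF = 10 log₁₀(1.746) = 2.42 dB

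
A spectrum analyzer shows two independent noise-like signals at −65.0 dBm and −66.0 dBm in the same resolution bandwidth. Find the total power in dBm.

−62.5 dBm

Convert to linear, add, convert back:
P₁ = 3.16×10⁻¹⁰ W, P₂ = 2.51×10⁻¹⁰ W
P_tot = 5.67×10⁻¹⁰ W → 10 log₁₀(P_tot / 10⁻³) = −62.5 dBm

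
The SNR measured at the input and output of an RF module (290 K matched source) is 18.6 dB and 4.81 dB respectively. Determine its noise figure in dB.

NF (dB) = SNR_in(dB) − SNR_out(dB) when the source is at T₀
NF = 18.6 − 4.81 = 13.79 dB

13.79 dB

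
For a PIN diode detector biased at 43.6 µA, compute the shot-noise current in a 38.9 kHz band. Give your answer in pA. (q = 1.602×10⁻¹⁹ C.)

I_n = √(2qI·B)
2qI·B = 2 × 1.602×10⁻¹⁹ × 4.36×10⁻⁵ × 3.89×10⁴ = 5.43×10⁻¹⁹ A²
I_n = √(5.43×10⁻¹⁹) = 7.37×10⁻¹⁰ A = 737 pA

737 pA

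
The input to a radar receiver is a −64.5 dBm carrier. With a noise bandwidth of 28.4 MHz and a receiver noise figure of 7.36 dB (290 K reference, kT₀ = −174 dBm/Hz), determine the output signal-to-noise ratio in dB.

Noise floor: N = −174 + 10 log₁₀(B) + NF
10 log₁₀(2.84×10⁷) = 74.53 dB
N = −174 + 74.53 + 7.36 = −92.11 dBm
SNR = P_sig − N = −64.5 − (−92.11) = 27.61 dB → 27.6 dB

27.6 dB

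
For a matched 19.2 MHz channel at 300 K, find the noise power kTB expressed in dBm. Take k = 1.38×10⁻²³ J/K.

P_n = kTB = 1.38×10⁻²³ × 300 × 1.92×10⁷ = 7.95×10⁻¹⁴ W
In dBm: 10 log₁₀(7.95×10⁻¹⁴ / 10⁻³) = −101.0 dBm

−101.0 dBm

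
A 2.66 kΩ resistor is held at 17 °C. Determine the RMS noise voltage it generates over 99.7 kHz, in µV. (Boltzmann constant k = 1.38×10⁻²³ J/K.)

T = 17 °C + 273.15 = 290.15 K
V_n = √(4kTRB)
4kTRB = 4 × 1.38×10⁻²³ × 290.15 × 2.66×10³ × 9.97×10⁴ = 4.25×10⁻¹² V²
V_n = √(4.25×10⁻¹²) = 2.06×10⁻⁶ V = 2.06 µV

2.06 µV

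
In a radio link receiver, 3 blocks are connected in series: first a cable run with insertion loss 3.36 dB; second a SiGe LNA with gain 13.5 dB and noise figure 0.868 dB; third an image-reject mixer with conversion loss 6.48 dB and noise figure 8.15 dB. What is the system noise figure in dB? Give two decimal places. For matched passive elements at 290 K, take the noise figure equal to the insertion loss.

Convert to linear (a loss of L dB is a gain of −L dB): F_i = 10^(NF_i/10), G_i = 10^(G_i,dB/10)
  Stage 1: F_1 = 10^(3.36/10) = 2.168, G_1 = 10^(−3.36/10) = 0.4613
  Stage 2: F_2 = 10^(0.868/10) = 1.221, G_2 = 10^(13.5/10) = 22.39
  Stage 3: F_3 = 10^(8.15/10) = 6.531, G_3 = 10^(−6.48/10) = 0.2249
Friis cascade:
  F = 2.168 + (1.221 − 1)/0.4613 + (6.531 − 1)/10.33 = 3.183
NF = 10 log₁₀(3.183) = 5.03 dB

5.03 dB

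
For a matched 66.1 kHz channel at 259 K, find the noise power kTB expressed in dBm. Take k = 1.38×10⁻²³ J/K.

−126.3 dBm

P_n = kTB = 1.38×10⁻²³ × 259 × 6.61×10⁴ = 2.36×10⁻¹⁶ W
In dBm: 10 log₁₀(2.36×10⁻¹⁶ / 10⁻³) = −126.3 dBm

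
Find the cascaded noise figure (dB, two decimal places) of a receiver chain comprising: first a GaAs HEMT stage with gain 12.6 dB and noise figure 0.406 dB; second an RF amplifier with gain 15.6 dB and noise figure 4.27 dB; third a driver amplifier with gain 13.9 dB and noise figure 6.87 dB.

Convert to linear (a loss of L dB is a gain of −L dB): F_i = 10^(NF_i/10), G_i = 10^(G_i,dB/10)
  Stage 1: F_1 = 10^(0.406/10) = 1.098, G_1 = 10^(12.6/10) = 18.20
  Stage 2: F_2 = 10^(4.27/10) = 2.673, G_2 = 10^(15.6/10) = 36.31
  Stage 3: F_3 = 10^(6.87/10) = 4.864, G_3 = 10^(13.9/10) = 24.55
Friis cascade:
  F = 1.098 + (2.673 − 1)/18.20 + (4.864 − 1)/660.7 = 1.196
NF = 10 log₁₀(1.196) = 0.78 dB

0.78 dB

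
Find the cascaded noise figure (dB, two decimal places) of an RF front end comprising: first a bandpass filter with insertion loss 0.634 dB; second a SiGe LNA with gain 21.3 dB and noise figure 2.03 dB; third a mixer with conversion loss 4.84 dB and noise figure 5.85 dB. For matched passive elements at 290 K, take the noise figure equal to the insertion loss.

Convert to linear (a loss of L dB is a gain of −L dB): F_i = 10^(NF_i/10), G_i = 10^(G_i,dB/10)
  Stage 1: F_1 = 10^(0.634/10) = 1.157, G_1 = 10^(−0.634/10) = 0.8642
  Stage 2: F_2 = 10^(2.03/10) = 1.596, G_2 = 10^(21.3/10) = 134.9
  Stage 3: F_3 = 10^(5.85/10) = 3.846, G_3 = 10^(−4.84/10) = 0.3281
Friis cascade:
  F = 1.157 + (1.596 − 1)/0.8642 + (3.846 − 1)/116.6 = 1.871
NF = 10 log₁₀(1.871) = 2.72 dB

2.72 dB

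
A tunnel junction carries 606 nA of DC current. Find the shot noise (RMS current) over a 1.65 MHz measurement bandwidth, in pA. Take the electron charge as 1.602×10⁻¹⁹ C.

566 pA

I_n = √(2qI·B)
2qI·B = 2 × 1.602×10⁻¹⁹ × 6.06×10⁻⁷ × 1.65×10⁶ = 3.20×10⁻¹⁹ A²
I_n = √(3.20×10⁻¹⁹) = 5.66×10⁻¹⁰ A = 566 pA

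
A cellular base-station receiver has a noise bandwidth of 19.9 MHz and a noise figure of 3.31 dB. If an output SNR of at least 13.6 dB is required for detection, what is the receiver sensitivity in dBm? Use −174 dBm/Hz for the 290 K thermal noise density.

−84.1 dBm

Sensitivity = −174 + 10 log₁₀(B) + NF + SNR_min
= −174 + 72.99 + 3.31 + 13.6
= −84.10 dBm → −84.1 dBm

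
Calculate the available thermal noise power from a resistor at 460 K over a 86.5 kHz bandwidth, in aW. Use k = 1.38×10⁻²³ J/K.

P_n = kTB = 1.38×10⁻²³ × 460 × 8.65×10⁴ = 5.49×10⁻¹⁶ W = 549 aW

549 aW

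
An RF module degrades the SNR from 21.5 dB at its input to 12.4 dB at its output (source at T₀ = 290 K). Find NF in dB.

NF (dB) = SNR_in(dB) − SNR_out(dB) when the source is at T₀
NF = 21.5 − 12.4 = 9.1 dB

9.1 dB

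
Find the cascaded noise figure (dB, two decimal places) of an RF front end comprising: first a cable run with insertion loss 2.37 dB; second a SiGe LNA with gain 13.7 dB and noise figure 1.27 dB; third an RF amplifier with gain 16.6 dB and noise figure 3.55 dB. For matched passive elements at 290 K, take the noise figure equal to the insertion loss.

Convert to linear (a loss of L dB is a gain of −L dB): F_i = 10^(NF_i/10), G_i = 10^(G_i,dB/10)
  Stage 1: F_1 = 10^(2.37/10) = 1.726, G_1 = 10^(−2.37/10) = 0.5794
  Stage 2: F_2 = 10^(1.27/10) = 1.340, G_2 = 10^(13.7/10) = 23.44
  Stage 3: F_3 = 10^(3.55/10) = 2.265, G_3 = 10^(16.6/10) = 45.71
Friis cascade:
  F = 1.726 + (1.340 − 1)/0.5794 + (2.265 − 1)/13.58 = 2.405
NF = 10 log₁₀(2.405) = 3.81 dB

3.81 dB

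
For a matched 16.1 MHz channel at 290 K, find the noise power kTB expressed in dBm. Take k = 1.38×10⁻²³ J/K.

P_n = kTB = 1.38×10⁻²³ × 290 × 1.61×10⁷ = 6.44×10⁻¹⁴ W
In dBm: 10 log₁₀(6.44×10⁻¹⁴ / 10⁻³) = −101.9 dBm

−101.9 dBm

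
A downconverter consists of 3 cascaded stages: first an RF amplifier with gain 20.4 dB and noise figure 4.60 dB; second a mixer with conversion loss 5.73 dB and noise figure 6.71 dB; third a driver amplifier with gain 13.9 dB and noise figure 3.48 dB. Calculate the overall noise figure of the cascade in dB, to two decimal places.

Convert to linear (a loss of L dB is a gain of −L dB): F_i = 10^(NF_i/10), G_i = 10^(G_i,dB/10)
  Stage 1: F_1 = 10^(4.60/10) = 2.884, G_1 = 10^(20.4/10) = 109.6
  Stage 2: F_2 = 10^(6.71/10) = 4.688, G_2 = 10^(−5.73/10) = 0.2673
  Stage 3: F_3 = 10^(3.48/10) = 2.228, G_3 = 10^(13.9/10) = 24.55
Friis cascade:
  F = 2.884 + (4.688 − 1)/109.6 + (2.228 − 1)/29.31 = 2.960
NF = 10 log₁₀(2.960) = 4.71 dB

4.71 dB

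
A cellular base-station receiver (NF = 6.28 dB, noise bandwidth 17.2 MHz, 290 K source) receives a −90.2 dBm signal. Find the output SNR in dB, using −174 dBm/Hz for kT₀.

Noise floor: N = −174 + 10 log₁₀(B) + NF
10 log₁₀(1.72×10⁷) = 72.36 dB
N = −174 + 72.36 + 6.28 = −95.36 dBm
SNR = P_sig − N = −90.2 − (−95.36) = 5.16 dB → 5.2 dB

5.2 dB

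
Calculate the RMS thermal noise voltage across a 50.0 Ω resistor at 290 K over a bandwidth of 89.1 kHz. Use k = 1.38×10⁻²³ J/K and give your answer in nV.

267 nV

V_n = √(4kTRB)
4kTRB = 4 × 1.38×10⁻²³ × 290 × 5.00×10¹ × 8.91×10⁴ = 7.13×10⁻¹⁴ V²
V_n = √(7.13×10⁻¹⁴) = 2.67×10⁻⁷ V = 267 nV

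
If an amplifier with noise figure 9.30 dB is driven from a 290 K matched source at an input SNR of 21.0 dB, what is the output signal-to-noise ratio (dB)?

11.70 dB

By definition F = SNR_in/SNR_out, so in dB: SNR_out = SNR_in − NF
SNR_out = 21.0 − 9.30 = 11.70 dB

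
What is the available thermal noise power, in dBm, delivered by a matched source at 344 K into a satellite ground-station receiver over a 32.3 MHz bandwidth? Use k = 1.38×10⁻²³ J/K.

−98.1 dBm

P_n = kTB = 1.38×10⁻²³ × 344 × 3.23×10⁷ = 1.53×10⁻¹³ W
In dBm: 10 log₁₀(1.53×10⁻¹³ / 10⁻³) = −98.1 dBm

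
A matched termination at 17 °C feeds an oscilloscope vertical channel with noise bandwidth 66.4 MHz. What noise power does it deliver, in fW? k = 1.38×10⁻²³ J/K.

266 fW

T = 17 °C + 273.15 = 290.15 K
P_n = kTB = 1.38×10⁻²³ × 290.15 × 6.64×10⁷ = 2.66×10⁻¹³ W = 266 fW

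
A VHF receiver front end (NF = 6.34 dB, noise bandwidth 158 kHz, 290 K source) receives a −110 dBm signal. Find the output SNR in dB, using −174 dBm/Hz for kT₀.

5.7 dB

Noise floor: N = −174 + 10 log₁₀(B) + NF
10 log₁₀(1.58×10⁵) = 51.99 dB
N = −174 + 51.99 + 6.34 = −115.67 dBm
SNR = P_sig − N = −110 − (−115.67) = 5.67 dB → 5.7 dB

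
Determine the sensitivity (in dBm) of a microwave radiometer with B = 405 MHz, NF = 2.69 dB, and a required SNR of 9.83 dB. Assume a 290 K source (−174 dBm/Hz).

−75.4 dBm

Sensitivity = −174 + 10 log₁₀(B) + NF + SNR_min
= −174 + 86.07 + 2.69 + 9.83
= −75.41 dBm → −75.4 dBm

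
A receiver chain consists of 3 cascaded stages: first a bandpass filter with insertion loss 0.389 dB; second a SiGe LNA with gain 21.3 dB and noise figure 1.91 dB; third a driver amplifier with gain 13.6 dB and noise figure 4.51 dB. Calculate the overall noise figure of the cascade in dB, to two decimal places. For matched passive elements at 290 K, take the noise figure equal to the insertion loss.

2.34 dB

Convert to linear (a loss of L dB is a gain of −L dB): F_i = 10^(NF_i/10), G_i = 10^(G_i,dB/10)
  Stage 1: F_1 = 10^(0.389/10) = 1.094, G_1 = 10^(−0.389/10) = 0.9143
  Stage 2: F_2 = 10^(1.91/10) = 1.552, G_2 = 10^(21.3/10) = 134.9
  Stage 3: F_3 = 10^(4.51/10) = 2.825, G_3 = 10^(13.6/10) = 22.91
Friis cascade:
  F = 1.094 + (1.552 − 1)/0.9143 + (2.825 − 1)/123.3 = 1.713
NF = 10 log₁₀(1.713) = 2.34 dB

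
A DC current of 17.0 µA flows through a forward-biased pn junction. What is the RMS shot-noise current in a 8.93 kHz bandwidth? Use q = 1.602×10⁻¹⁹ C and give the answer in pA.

I_n = √(2qI·B)
2qI·B = 2 × 1.602×10⁻¹⁹ × 1.70×10⁻⁵ × 8.93×10³ = 4.86×10⁻²⁰ A²
I_n = √(4.86×10⁻²⁰) = 2.21×10⁻¹⁰ A = 221 pA

221 pA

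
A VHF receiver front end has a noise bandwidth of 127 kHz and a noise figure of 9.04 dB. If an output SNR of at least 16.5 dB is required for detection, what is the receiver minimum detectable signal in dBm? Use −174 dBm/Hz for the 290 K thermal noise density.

−97.4 dBm

Sensitivity = −174 + 10 log₁₀(B) + NF + SNR_min
= −174 + 51.04 + 9.04 + 16.5
= −97.42 dBm → −97.4 dBm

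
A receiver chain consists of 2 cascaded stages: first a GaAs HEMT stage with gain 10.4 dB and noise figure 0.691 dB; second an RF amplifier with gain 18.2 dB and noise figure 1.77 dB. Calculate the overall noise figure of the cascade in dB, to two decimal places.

Convert to linear (a loss of L dB is a gain of −L dB): F_i = 10^(NF_i/10), G_i = 10^(G_i,dB/10)
  Stage 1: F_1 = 10^(0.691/10) = 1.172, G_1 = 10^(10.4/10) = 10.96
  Stage 2: F_2 = 10^(1.77/10) = 1.503, G_2 = 10^(18.2/10) = 66.07
Friis cascade:
  F = 1.172 + (1.503 − 1)/10.96 = 1.218
NF = 10 log₁₀(1.218) = 0.86 dB

0.86 dB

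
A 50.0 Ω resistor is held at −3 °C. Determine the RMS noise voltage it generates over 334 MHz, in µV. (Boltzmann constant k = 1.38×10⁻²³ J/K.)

15.8 µV

T = −3 °C + 273.15 = 270.15 K
V_n = √(4kTRB)
4kTRB = 4 × 1.38×10⁻²³ × 270.15 × 5.00×10¹ × 3.34×10⁸ = 2.49×10⁻¹⁰ V²
V_n = √(2.49×10⁻¹⁰) = 1.58×10⁻⁵ V = 15.8 µV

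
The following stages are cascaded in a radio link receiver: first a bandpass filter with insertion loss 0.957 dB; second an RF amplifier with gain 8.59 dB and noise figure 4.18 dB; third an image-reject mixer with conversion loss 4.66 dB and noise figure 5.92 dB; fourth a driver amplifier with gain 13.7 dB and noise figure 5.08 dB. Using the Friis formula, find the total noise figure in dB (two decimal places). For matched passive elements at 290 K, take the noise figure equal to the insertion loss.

Convert to linear (a loss of L dB is a gain of −L dB): F_i = 10^(NF_i/10), G_i = 10^(G_i,dB/10)
  Stage 1: F_1 = 10^(0.957/10) = 1.247, G_1 = 10^(−0.957/10) = 0.8022
  Stage 2: F_2 = 10^(4.18/10) = 2.618, G_2 = 10^(8.59/10) = 7.228
  Stage 3: F_3 = 10^(5.92/10) = 3.908, G_3 = 10^(−4.66/10) = 0.3420
  Stage 4: F_4 = 10^(5.08/10) = 3.221, G_4 = 10^(13.7/10) = 23.44
Friis cascade:
  F = 1.247 + (2.618 − 1)/0.8022 + (3.908 − 1)/5.798 + (3.221 − 1)/1.983 = 4.885
NF = 10 log₁₀(4.885) = 6.89 dB

6.89 dB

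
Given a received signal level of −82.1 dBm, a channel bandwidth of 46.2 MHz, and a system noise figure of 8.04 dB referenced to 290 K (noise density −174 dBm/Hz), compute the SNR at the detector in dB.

7.2 dB

Noise floor: N = −174 + 10 log₁₀(B) + NF
10 log₁₀(4.62×10⁷) = 76.65 dB
N = −174 + 76.65 + 8.04 = −89.31 dBm
SNR = P_sig − N = −82.1 − (−89.31) = 7.21 dB → 7.2 dB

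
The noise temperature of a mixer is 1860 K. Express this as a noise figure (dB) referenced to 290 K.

8.70 dB

F = 1 + T_e/T₀ = 1 + 1860/290 = 7.41379
NF = 10 log₁₀(7.41379) = 8.70 dB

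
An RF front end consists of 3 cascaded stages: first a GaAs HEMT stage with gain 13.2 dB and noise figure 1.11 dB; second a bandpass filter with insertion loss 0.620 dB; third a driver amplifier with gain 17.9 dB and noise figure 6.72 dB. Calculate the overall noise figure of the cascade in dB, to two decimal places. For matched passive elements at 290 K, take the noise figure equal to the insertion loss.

Convert to linear (a loss of L dB is a gain of −L dB): F_i = 10^(NF_i/10), G_i = 10^(G_i,dB/10)
  Stage 1: F_1 = 10^(1.11/10) = 1.291, G_1 = 10^(13.2/10) = 20.89
  Stage 2: F_2 = 10^(0.620/10) = 1.153, G_2 = 10^(−0.620/10) = 0.8670
  Stage 3: F_3 = 10^(6.72/10) = 4.699, G_3 = 10^(17.9/10) = 61.66
Friis cascade:
  F = 1.291 + (1.153 − 1)/20.89 + (4.699 − 1)/18.11 = 1.503
NF = 10 log₁₀(1.503) = 1.77 dB

1.77 dB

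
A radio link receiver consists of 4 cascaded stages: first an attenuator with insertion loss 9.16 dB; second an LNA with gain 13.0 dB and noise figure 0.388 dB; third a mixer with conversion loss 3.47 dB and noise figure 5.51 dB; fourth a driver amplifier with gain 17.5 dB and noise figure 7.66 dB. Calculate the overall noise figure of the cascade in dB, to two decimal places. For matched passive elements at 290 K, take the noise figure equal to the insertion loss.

11.62 dB

Convert to linear (a loss of L dB is a gain of −L dB): F_i = 10^(NF_i/10), G_i = 10^(G_i,dB/10)
  Stage 1: F_1 = 10^(9.16/10) = 8.241, G_1 = 10^(−9.16/10) = 0.1213
  Stage 2: F_2 = 10^(0.388/10) = 1.093, G_2 = 10^(13.0/10) = 19.95
  Stage 3: F_3 = 10^(5.51/10) = 3.556, G_3 = 10^(−3.47/10) = 0.4498
  Stage 4: F_4 = 10^(7.66/10) = 5.834, G_4 = 10^(17.5/10) = 56.23
Friis cascade:
  F = 8.241 + (1.093 − 1)/0.1213 + (3.556 − 1)/2.421 + (5.834 − 1)/1.089 = 14.51
NF = 10 log₁₀(14.51) = 11.62 dB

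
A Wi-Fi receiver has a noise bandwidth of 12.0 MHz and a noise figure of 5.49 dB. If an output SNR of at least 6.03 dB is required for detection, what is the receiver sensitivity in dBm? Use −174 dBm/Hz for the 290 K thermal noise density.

Sensitivity = −174 + 10 log₁₀(B) + NF + SNR_min
= −174 + 70.79 + 5.49 + 6.03
= −91.69 dBm → −91.7 dBm

−91.7 dBm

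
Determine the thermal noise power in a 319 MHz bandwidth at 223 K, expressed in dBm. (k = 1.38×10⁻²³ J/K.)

−90.1 dBm

P_n = kTB = 1.38×10⁻²³ × 223 × 3.19×10⁸ = 9.82×10⁻¹³ W
In dBm: 10 log₁₀(9.82×10⁻¹³ / 10⁻³) = −90.1 dBm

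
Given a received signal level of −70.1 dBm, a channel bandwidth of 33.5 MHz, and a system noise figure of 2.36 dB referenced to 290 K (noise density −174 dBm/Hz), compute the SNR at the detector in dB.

Noise floor: N = −174 + 10 log₁₀(B) + NF
10 log₁₀(3.35×10⁷) = 75.25 dB
N = −174 + 75.25 + 2.36 = −96.39 dBm
SNR = P_sig − N = −70.1 − (−96.39) = 26.29 dB → 26.3 dB

26.3 dB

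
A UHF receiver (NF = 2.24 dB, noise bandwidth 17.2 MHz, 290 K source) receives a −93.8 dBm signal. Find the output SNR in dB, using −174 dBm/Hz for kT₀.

5.6 dB

Noise floor: N = −174 + 10 log₁₀(B) + NF
10 log₁₀(1.72×10⁷) = 72.36 dB
N = −174 + 72.36 + 2.24 = −99.40 dBm
SNR = P_sig − N = −93.8 − (−99.40) = 5.60 dB → 5.6 dB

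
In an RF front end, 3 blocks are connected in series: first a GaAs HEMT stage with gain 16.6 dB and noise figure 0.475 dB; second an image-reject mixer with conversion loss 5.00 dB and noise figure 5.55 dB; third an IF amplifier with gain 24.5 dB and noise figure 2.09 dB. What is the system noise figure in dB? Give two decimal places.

0.85 dB

Convert to linear (a loss of L dB is a gain of −L dB): F_i = 10^(NF_i/10), G_i = 10^(G_i,dB/10)
  Stage 1: F_1 = 10^(0.475/10) = 1.116, G_1 = 10^(16.6/10) = 45.71
  Stage 2: F_2 = 10^(5.55/10) = 3.589, G_2 = 10^(−5.00/10) = 0.3162
  Stage 3: F_3 = 10^(2.09/10) = 1.618, G_3 = 10^(24.5/10) = 281.8
Friis cascade:
  F = 1.116 + (3.589 − 1)/45.71 + (1.618 − 1)/14.45 = 1.215
NF = 10 log₁₀(1.215) = 0.85 dB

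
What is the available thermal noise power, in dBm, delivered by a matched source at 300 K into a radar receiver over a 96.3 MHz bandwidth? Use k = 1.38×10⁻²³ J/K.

P_n = kTB = 1.38×10⁻²³ × 300 × 9.63×10⁷ = 3.99×10⁻¹³ W
In dBm: 10 log₁₀(3.99×10⁻¹³ / 10⁻³) = −94.0 dBm

−94.0 dBm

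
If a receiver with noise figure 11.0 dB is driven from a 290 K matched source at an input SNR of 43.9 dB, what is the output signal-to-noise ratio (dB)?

32.9 dB

By definition F = SNR_in/SNR_out, so in dB: SNR_out = SNR_in − NF
SNR_out = 43.9 − 11.0 = 32.9 dB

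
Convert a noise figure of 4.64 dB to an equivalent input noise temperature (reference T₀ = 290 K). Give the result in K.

554 K

F = 10^(4.64/10) = 2.91072
T_e = (F − 1)·T₀ = (2.91072 − 1) × 290 = 554 K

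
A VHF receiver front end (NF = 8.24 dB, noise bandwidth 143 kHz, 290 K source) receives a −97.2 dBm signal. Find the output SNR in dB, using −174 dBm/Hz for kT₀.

17.0 dB

Noise floor: N = −174 + 10 log₁₀(B) + NF
10 log₁₀(1.43×10⁵) = 51.55 dB
N = −174 + 51.55 + 8.24 = −114.21 dBm
SNR = P_sig − N = −97.2 − (−114.21) = 17.01 dB → 17.0 dB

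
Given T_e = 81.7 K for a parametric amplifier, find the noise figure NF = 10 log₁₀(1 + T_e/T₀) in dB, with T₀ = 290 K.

F = 1 + T_e/T₀ = 1 + 81.7/290 = 1.28172
NF = 10 log₁₀(1.28172) = 1.08 dB

1.08 dB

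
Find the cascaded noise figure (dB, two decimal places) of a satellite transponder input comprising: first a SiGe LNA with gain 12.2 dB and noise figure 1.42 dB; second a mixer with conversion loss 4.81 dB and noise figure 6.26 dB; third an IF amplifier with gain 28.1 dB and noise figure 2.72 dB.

Convert to linear (a loss of L dB is a gain of −L dB): F_i = 10^(NF_i/10), G_i = 10^(G_i,dB/10)
  Stage 1: F_1 = 10^(1.42/10) = 1.387, G_1 = 10^(12.2/10) = 16.60
  Stage 2: F_2 = 10^(6.26/10) = 4.227, G_2 = 10^(−4.81/10) = 0.3304
  Stage 3: F_3 = 10^(2.72/10) = 1.871, G_3 = 10^(28.1/10) = 645.7
Friis cascade:
  F = 1.387 + (4.227 − 1)/16.60 + (1.871 − 1)/5.483 = 1.740
NF = 10 log₁₀(1.740) = 2.41 dB

2.41 dB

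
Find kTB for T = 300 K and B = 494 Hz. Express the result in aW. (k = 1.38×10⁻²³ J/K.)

P_n = kTB = 1.38×10⁻²³ × 300 × 4.94×10² = 2.05×10⁻¹⁸ W = 2.05 aW

2.05 aW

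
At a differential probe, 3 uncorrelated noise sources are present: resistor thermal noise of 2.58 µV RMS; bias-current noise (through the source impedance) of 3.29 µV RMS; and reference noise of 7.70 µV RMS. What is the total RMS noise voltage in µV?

8.76 µV

Uncorrelated sources add in power (mean-square): V_tot = √(ΣV_i²)
V_tot = √[(2.58×10⁻⁶)² + (3.29×10⁻⁶)² + (7.70×10⁻⁶)²] = 8.76×10⁻⁶ V = 8.76 µV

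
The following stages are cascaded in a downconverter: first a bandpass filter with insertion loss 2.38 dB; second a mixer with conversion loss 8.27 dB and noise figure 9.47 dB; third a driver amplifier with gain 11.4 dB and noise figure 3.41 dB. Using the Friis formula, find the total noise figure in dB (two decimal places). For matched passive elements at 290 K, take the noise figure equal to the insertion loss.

14.65 dB

Convert to linear (a loss of L dB is a gain of −L dB): F_i = 10^(NF_i/10), G_i = 10^(G_i,dB/10)
  Stage 1: F_1 = 10^(2.38/10) = 1.730, G_1 = 10^(−2.38/10) = 0.5781
  Stage 2: F_2 = 10^(9.47/10) = 8.851, G_2 = 10^(−8.27/10) = 0.1489
  Stage 3: F_3 = 10^(3.41/10) = 2.193, G_3 = 10^(11.4/10) = 13.80
Friis cascade:
  F = 1.730 + (8.851 − 1)/0.5781 + (2.193 − 1)/0.08610 = 29.16
NF = 10 log₁₀(29.16) = 14.65 dB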